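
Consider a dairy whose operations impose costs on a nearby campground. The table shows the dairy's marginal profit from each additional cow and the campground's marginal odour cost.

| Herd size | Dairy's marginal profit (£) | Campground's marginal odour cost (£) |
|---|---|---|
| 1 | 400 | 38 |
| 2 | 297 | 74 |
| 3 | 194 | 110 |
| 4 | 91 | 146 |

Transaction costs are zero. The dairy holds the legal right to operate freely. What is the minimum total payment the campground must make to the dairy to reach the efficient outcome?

Left alone the dairy would choose level 4 (marginal profit stays positive).
Efficient level: k* = 3 (marginal profit ≥ marginal odour cost through 3).
The campground must at least cover the dairy's forgone profit from cutting 4→3: 91 = 91.

£91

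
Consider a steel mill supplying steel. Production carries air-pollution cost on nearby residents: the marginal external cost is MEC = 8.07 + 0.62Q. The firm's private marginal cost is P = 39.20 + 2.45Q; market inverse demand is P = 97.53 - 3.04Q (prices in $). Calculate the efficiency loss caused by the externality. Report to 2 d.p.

DWL = $17.58

Market equilibrium (private): 39.20 + 2.45Q = 97.53 - 3.04Q → Q_m = 10.6248.
Social marginal cost = private MC + MEC = 47.27 + 3.07Q.
Set SMC = demand: 47.27 + 3.07Q = 97.53 - 3.04Q → Q* = 8.2259.
Between Q* and Q_m the wedge SMC − demand runs linearly from 0 to MEC(Q_m), so the loss is a triangle.
DWL = ½ × 2.3989 × 14.6574 = 17.5808.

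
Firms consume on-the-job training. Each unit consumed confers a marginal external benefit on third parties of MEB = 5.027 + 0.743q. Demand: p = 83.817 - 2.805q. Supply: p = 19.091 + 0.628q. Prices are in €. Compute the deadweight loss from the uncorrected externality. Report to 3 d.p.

Market equilibrium (private): 19.091 + 0.628q = 83.817 - 2.805q → q_m = 18.8541.
Social marginal benefit = demand + MEB = 88.844 - 2.062q.
Set SMB = MC: 88.844 - 2.062q = 19.091 + 0.628q → q* = 25.9305.
The welfare-loss triangle has base |q_m − q*| and height MEB(q_m) (the vertical gap between SMB and MC is zero at q* and MEB at q_m).
DWL = ½ × 7.0764 × 19.0356 = 67.3518.

DWL = €67.352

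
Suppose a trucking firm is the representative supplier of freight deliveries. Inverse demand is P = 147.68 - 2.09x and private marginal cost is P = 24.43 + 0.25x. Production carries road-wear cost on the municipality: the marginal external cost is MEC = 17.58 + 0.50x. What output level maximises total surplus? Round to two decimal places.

x* = 37.21

Social marginal cost = private MC + MEC = 42.01 + 0.75x.
Set SMC = demand: 42.01 + 0.75x = 147.68 - 2.09x → x* = 37.2077.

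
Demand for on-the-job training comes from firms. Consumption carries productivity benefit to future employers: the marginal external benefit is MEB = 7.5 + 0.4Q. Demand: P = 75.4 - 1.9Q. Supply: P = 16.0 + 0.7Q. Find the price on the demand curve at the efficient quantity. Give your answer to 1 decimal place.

P = 17.6

Social marginal benefit = demand + MEB = 82.9 - 1.5Q.
Set SMB = MC: 82.9 - 1.5Q = 16.0 + 0.7Q → Q* = 30.4091.
Consumer price on the demand curve at Q*: 75.4 − 1.9×30.4091 = 17.6227.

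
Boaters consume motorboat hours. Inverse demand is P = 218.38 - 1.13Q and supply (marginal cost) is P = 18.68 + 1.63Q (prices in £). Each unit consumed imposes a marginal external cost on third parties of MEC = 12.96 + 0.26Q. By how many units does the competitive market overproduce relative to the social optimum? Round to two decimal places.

10.52 units

Market equilibrium (private): 18.68 + 1.63Q = 218.38 - 1.13Q → Q_m = 72.3551.
Social marginal benefit = demand − MEC = 205.42 - 1.39Q.
Set SMB = MC: 205.42 - 1.39Q = 18.68 + 1.63Q → Q* = 61.8344.
Gap = |72.3551 − 61.8344| = 10.5207.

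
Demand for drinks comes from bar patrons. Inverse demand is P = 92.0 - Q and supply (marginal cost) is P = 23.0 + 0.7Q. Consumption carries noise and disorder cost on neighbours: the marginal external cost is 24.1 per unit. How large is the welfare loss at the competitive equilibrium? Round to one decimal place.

Market equilibrium (private): 23.0 + 0.7Q = 92.0 - Q → Q_m = 40.5882.
Social marginal benefit = demand − MEC = 67.9 - Q.
Set SMB = MC: 67.9 - Q = 23.0 + 0.7Q → Q* = 26.4118.
Between Q* and Q_m the wedge MC − SMB runs linearly from 0 to MEC(Q_m), so the loss is a triangle.
DWL = ½ × 14.1764 × 24.1000 = 170.8256.

DWL = 170.8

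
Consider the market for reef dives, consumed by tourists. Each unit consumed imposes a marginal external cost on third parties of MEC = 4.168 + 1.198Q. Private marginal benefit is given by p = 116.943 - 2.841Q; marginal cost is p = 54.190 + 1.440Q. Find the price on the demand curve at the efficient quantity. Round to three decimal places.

Social marginal benefit = demand − MEC = 112.775 - 4.039Q.
Set SMB = MC: 112.775 - 4.039Q = 54.190 + 1.440Q → Q* = 10.6926.
Consumer price on the demand curve at Q*: 116.943 − 2.841×10.6926 = 86.5653.

P = 86.565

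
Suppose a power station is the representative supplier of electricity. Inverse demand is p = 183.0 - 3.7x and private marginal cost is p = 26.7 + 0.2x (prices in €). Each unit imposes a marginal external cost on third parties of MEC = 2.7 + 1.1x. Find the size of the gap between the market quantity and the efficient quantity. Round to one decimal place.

Market equilibrium (private): 26.7 + 0.2x = 183.0 - 3.7x → x_m = 40.0769.
Social marginal cost = private MC + MEC = 29.4 + 1.3x.
Set SMC = demand: 29.4 + 1.3x = 183.0 - 3.7x → x* = 30.7200.
Gap = |40.0769 − 30.7200| = 9.3569.

9.4 units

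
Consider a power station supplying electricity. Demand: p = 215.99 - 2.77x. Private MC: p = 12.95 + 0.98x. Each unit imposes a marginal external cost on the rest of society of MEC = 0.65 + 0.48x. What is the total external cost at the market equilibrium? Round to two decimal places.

738.77

Market equilibrium (private): 12.95 + 0.98x = 215.99 - 2.77x → x_m = 54.1440.
Total external cost = ∫₀^{x_m} (0.65 + 0.48x) dx = 0.65×54.1440 + ½×0.48×54.1440² = 738.7711.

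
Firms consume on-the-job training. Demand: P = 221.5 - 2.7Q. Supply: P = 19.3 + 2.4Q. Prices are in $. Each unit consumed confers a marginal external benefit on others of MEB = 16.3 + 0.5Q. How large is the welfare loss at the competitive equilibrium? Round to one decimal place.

Market equilibrium (private): 19.3 + 2.4Q = 221.5 - 2.7Q → Q_m = 39.6471.
Social marginal benefit = demand + MEB = 237.8 - 2.2Q.
Set SMB = MC: 237.8 - 2.2Q = 19.3 + 2.4Q → Q* = 47.5000.
Height of the DWL triangle at Q_m is SMB(Q_m) − MC(Q_m) = MEB(Q_m) = 36.1235.
DWL = ½ × 7.8529 × 36.1235 = 141.8371.

DWL = $141.8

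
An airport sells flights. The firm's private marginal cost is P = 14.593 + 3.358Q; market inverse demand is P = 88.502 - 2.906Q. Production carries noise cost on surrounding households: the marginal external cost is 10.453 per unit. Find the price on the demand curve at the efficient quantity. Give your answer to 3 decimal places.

P = 59.063

Social marginal cost = private MC + MEC = 25.046 + 3.358Q.
Set SMC = demand: 25.046 + 3.358Q = 88.502 - 2.906Q → Q* = 10.1303.
Consumer price on the demand curve at Q*: 88.502 − 2.906×10.1303 = 59.0633.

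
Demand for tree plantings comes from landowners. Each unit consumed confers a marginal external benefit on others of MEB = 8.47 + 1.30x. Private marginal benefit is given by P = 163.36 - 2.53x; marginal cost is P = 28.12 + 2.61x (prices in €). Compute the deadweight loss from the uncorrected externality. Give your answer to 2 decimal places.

Market equilibrium (private): 28.12 + 2.61x = 163.36 - 2.53x → x_m = 26.3113.
Social marginal benefit = demand + MEB = 171.83 - 1.23x.
Set SMB = MC: 171.83 - 1.23x = 28.12 + 2.61x → x* = 37.4245.
The welfare-loss triangle has base |x_m − x*| and height MEB(x_m) (the vertical gap between SMB and MC is zero at x* and MEB at x_m).
DWL = ½ × 11.1132 × 42.6747 = 237.1262.

DWL = €237.13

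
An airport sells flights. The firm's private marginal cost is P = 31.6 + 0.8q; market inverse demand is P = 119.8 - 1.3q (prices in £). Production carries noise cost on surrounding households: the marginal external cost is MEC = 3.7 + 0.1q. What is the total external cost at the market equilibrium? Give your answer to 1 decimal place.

Market equilibrium (private): 31.6 + 0.8q = 119.8 - 1.3q → q_m = 42.0000.
Total external cost = ∫₀^{q_m} (3.7 + 0.1q) dq = 3.7×42.0000 + ½×0.1×42.0000² = 243.6000.

£243.6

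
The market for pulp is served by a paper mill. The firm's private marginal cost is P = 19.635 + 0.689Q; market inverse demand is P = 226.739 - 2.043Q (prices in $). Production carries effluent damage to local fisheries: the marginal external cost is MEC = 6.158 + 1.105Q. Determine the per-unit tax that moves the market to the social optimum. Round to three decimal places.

tax = $64.028 per unit

Social marginal cost = private MC + MEC = 25.793 + 1.794Q.
Set SMC = demand: 25.793 + 1.794Q = 226.739 - 2.043Q → Q* = 52.3706.
The Pigouvian tax equals MEC at Q*: 6.158 + 1.105×52.3706 = 64.0275.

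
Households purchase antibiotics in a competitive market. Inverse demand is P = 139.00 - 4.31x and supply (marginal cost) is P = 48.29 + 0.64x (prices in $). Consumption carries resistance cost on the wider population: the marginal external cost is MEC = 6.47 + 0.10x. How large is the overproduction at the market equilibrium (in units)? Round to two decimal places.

Market equilibrium (private): 48.29 + 0.64x = 139.00 - 4.31x → x_m = 18.3253.
Social marginal benefit = demand − MEC = 132.53 - 4.41x.
Set SMB = MC: 132.53 - 4.41x = 48.29 + 0.64x → x* = 16.6812.
Gap = |18.3253 − 16.6812| = 1.6441.

1.64 units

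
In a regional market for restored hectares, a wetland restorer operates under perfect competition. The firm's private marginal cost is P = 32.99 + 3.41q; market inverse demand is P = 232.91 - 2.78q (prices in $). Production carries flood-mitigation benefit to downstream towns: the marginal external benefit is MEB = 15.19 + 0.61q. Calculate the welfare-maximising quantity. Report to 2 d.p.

q* = 38.55

Social marginal cost = private MC − MEB = 17.80 + 2.80q.
Set SMC = demand: 17.80 + 2.80q = 232.91 - 2.78q → q* = 38.5502.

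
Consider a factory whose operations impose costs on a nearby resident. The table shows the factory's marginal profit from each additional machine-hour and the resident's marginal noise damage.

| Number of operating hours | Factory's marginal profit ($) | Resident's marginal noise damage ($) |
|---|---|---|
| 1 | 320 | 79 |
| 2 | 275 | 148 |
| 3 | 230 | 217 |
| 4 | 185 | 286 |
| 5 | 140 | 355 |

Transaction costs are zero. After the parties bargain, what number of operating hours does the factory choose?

3

Bargaining reaches the level where marginal profit last exceeds marginal noise damage.
That holds through level 3 (230 ≥ 217) but not at 4 (185 < 286).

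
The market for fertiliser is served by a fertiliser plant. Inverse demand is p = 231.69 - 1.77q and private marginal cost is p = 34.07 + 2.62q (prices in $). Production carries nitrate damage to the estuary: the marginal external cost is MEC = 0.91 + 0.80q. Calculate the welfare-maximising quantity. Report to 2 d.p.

Social marginal cost = private MC + MEC = 34.98 + 3.42q.
Set SMC = demand: 34.98 + 3.42q = 231.69 - 1.77q → q* = 37.9017.

q* = 37.90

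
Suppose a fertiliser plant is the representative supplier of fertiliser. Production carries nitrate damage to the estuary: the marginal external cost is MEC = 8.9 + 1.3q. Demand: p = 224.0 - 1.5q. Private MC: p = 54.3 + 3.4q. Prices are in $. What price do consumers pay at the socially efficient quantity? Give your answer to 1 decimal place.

P = $185.1

Social marginal cost = private MC + MEC = 63.2 + 4.7q.
Set SMC = demand: 63.2 + 4.7q = 224.0 - 1.5q → q* = 25.9355.
Consumer price on the demand curve at q*: 224.0 − 1.5×25.9355 = 185.0968.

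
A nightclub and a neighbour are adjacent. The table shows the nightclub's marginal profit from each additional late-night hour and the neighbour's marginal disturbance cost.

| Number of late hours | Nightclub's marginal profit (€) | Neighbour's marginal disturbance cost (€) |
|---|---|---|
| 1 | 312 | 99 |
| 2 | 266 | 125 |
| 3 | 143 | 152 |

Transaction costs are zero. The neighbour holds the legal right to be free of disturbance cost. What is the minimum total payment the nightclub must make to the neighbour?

€224

Efficient level: marginal profit ≥ marginal disturbance cost through level 2, so k* = 2.
With the neighbour holding the right, the nightclub must at least compensate total damage at k*: 99 + 125 = 224.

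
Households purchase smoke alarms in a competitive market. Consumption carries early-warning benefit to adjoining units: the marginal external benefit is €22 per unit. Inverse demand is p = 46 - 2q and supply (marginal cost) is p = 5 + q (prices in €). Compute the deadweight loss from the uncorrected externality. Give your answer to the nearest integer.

Market equilibrium (private): 5 + q = 46 - 2q → q_m = 13.6667.
Social marginal benefit = demand + MEB = 68 - 2q.
Set SMB = MC: 68 - 2q = 5 + q → q* = 21.0000.
The loss is the area between SMB and MC from q* to q_m; with linear curves that's a triangle of height MEB(q_m).
DWL = ½ × 7.3333 × 22.0000 = 80.6663.

DWL = €81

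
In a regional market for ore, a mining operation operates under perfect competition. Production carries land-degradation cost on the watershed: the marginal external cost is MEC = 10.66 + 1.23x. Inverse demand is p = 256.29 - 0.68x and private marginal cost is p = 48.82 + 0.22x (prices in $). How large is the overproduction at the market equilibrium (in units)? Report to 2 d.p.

Market equilibrium (private): 48.82 + 0.22x = 256.29 - 0.68x → x_m = 230.5222.
Social marginal cost = private MC + MEC = 59.48 + 1.45x.
Set SMC = demand: 59.48 + 1.45x = 256.29 - 0.68x → x* = 92.3991.
Gap = |230.5222 − 92.3991| = 138.1231.

138.12 units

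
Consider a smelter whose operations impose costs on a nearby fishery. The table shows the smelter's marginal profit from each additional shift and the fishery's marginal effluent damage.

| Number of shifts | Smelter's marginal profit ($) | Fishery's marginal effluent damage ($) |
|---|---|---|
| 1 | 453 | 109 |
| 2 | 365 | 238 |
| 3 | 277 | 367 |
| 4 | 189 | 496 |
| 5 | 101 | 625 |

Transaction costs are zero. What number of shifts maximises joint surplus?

2

Bargaining reaches the level where marginal profit last exceeds marginal effluent damage.
That holds through level 2 (365 ≥ 238) but not at 3 (277 < 367).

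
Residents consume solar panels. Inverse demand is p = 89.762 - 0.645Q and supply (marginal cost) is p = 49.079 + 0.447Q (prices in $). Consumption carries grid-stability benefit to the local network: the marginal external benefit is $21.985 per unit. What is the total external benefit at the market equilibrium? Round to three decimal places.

$819.062

Market equilibrium (private): 49.079 + 0.447Q = 89.762 - 0.645Q → Q_m = 37.2555.
Total external benefit = MEB × Q_m = 21.985 × 37.2555 = 819.0622.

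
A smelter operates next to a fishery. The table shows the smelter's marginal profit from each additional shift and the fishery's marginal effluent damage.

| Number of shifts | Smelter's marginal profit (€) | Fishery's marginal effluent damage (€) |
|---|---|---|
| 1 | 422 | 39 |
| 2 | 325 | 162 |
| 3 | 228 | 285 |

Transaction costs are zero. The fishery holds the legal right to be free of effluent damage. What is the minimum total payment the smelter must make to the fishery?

€201

Efficient level: marginal profit ≥ marginal effluent damage through level 2, so k* = 2.
With the fishery holding the right, the smelter must at least compensate total damage at k*: 39 + 162 = 201.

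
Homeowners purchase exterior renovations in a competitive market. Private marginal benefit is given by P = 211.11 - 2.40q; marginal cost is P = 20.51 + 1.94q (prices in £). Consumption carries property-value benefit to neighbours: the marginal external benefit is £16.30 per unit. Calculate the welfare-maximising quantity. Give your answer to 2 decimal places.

q* = 47.67

Social marginal benefit = demand + MEB = 227.41 - 2.40q.
Set SMB = MC: 227.41 - 2.40q = 20.51 + 1.94q → q* = 47.6728.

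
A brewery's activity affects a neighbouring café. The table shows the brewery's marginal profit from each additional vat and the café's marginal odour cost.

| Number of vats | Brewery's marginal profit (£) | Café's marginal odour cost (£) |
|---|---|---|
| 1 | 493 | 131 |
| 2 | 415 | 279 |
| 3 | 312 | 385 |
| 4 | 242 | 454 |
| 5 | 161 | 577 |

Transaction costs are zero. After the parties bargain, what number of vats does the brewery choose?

Bargaining reaches the level where marginal profit last exceeds marginal odour cost.
That holds through level 2 (415 ≥ 279) but not at 3 (312 < 385).

2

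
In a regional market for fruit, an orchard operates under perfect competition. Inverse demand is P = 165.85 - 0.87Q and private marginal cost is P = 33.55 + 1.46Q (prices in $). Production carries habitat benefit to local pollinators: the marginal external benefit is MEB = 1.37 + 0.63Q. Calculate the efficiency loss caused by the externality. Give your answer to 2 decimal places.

DWL = $405.75

Market equilibrium (private): 33.55 + 1.46Q = 165.85 - 0.87Q → Q_m = 56.7811.
Social marginal cost = private MC − MEB = 32.18 + 0.83Q.
Set SMC = demand: 32.18 + 0.83Q = 165.85 - 0.87Q → Q* = 78.6294.
Between Q* and Q_m the wedge demand − SMC runs linearly from 0 to MEB(Q_m), so the loss is a triangle.
DWL = ½ × 21.8483 × 37.1421 = 405.7459.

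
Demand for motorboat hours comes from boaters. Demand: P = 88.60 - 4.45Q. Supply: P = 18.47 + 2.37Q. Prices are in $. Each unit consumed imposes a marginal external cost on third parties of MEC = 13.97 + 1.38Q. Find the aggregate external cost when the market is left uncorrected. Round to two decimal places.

Market equilibrium (private): 18.47 + 2.37Q = 88.60 - 4.45Q → Q_m = 10.2830.
Total external cost = ∫₀^{Q_m} (13.97 + 1.38Q) dQ = 13.97×10.2830 + ½×1.38×10.2830² = 216.6142.

$216.61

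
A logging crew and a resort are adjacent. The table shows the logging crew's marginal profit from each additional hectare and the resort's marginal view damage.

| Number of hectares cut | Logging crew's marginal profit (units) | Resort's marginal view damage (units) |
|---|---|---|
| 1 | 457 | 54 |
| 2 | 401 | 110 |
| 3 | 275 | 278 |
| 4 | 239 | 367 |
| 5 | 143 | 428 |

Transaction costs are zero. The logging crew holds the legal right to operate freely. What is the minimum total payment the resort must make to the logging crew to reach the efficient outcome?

Left alone the logging crew would choose level 5 (marginal profit stays positive).
Efficient level: k* = 2 (marginal profit ≥ marginal view damage through 2).
The resort must at least cover the logging crew's forgone profit from cutting 5→2: 275 + 239 + 143 = 657.

657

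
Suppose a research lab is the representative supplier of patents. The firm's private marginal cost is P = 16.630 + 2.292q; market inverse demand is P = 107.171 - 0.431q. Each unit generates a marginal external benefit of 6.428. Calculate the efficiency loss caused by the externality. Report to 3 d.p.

DWL = 7.587

Market equilibrium (private): 16.630 + 2.292q = 107.171 - 0.431q → q_m = 33.2505.
Social marginal cost = private MC − MEB = 10.202 + 2.292q.
Set SMC = demand: 10.202 + 2.292q = 107.171 - 0.431q → q* = 35.6111.
Between q* and q_m the wedge demand − SMC runs linearly from 0 to MEB(q_m), so the loss is a triangle.
DWL = ½ × 2.3606 × 6.4280 = 7.5870.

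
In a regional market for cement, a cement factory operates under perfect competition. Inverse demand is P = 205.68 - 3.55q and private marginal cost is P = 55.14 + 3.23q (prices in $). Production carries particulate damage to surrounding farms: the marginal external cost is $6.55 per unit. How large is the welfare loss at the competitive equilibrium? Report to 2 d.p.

DWL = $3.16

Market equilibrium (private): 55.14 + 3.23q = 205.68 - 3.55q → q_m = 22.2035.
Social marginal cost = private MC + MEC = 61.69 + 3.23q.
Set SMC = demand: 61.69 + 3.23q = 205.68 - 3.55q → q* = 21.2375.
The welfare-loss triangle has base |q_m − q*| and height MEC(q_m) (the vertical gap between SMC and demand is zero at q* and MEC at q_m).
DWL = ½ × 0.9660 × 6.5500 = 3.1637.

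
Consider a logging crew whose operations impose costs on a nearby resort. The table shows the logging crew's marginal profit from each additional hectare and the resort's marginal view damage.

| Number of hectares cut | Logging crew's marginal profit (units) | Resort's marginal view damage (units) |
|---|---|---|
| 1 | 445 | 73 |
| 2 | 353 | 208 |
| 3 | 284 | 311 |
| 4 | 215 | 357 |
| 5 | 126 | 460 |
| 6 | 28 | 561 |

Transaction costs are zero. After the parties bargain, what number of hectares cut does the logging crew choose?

Bargaining reaches the level where marginal profit last exceeds marginal view damage.
That holds through level 2 (353 ≥ 208) but not at 3 (284 < 311).

2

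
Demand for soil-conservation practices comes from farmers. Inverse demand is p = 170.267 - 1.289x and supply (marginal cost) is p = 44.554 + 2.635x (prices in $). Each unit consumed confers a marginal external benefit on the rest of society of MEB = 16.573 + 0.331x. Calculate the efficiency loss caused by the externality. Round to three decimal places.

DWL = $102.783

Market equilibrium (private): 44.554 + 2.635x = 170.267 - 1.289x → x_m = 32.0370.
Social marginal benefit = demand + MEB = 186.840 - 0.958x.
Set SMB = MC: 186.840 - 0.958x = 44.554 + 2.635x → x* = 39.6009.
Between x* and x_m the wedge SMB − MC runs linearly from 0 to MEB(x_m), so the loss is a triangle.
DWL = ½ × 7.5639 × 27.1772 = 102.7828.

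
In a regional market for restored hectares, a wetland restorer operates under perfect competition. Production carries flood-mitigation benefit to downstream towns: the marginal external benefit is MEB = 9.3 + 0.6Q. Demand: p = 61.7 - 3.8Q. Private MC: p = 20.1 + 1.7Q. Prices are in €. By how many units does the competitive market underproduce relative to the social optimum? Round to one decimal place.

2.8 units

Market equilibrium (private): 20.1 + 1.7Q = 61.7 - 3.8Q → Q_m = 7.5636.
Social marginal cost = private MC − MEB = 10.8 + 1.1Q.
Set SMC = demand: 10.8 + 1.1Q = 61.7 - 3.8Q → Q* = 10.3878.
Gap = |7.5636 − 10.3878| = 2.8242.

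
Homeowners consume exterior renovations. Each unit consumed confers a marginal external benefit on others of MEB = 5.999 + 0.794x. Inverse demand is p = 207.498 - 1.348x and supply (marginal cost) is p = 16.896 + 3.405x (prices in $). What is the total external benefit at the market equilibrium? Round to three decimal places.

Market equilibrium (private): 16.896 + 3.405x = 207.498 - 1.348x → x_m = 40.1014.
Total external benefit = ∫₀^{x_m} (5.999 + 0.794x) dx = 5.999×40.1014 + ½×0.794×40.1014² = 878.9928.

$878.993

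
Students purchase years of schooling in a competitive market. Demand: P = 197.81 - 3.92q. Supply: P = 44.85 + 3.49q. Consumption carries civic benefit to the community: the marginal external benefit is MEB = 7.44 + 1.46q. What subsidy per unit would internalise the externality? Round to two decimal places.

subsidy = 46.80 per unit

Social marginal benefit = demand + MEB = 205.25 - 2.46q.
Set SMB = MC: 205.25 - 2.46q = 44.85 + 3.49q → q* = 26.9580.
The Pigouvian subsidy equals MEB at q*: 7.44 + 1.46×26.9580 = 46.7987.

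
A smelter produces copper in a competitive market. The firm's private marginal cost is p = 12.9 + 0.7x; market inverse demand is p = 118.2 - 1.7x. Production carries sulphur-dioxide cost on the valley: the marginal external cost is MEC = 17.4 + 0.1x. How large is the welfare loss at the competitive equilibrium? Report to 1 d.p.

DWL = 94.9

Market equilibrium (private): 12.9 + 0.7x = 118.2 - 1.7x → x_m = 43.8750.
Social marginal cost = private MC + MEC = 30.3 + 0.8x.
Set SMC = demand: 30.3 + 0.8x = 118.2 - 1.7x → x* = 35.1600.
The loss is the area between SMC and demand from x* to x_m; with linear curves that's a triangle of height MEC(x_m).
DWL = ½ × 8.7150 × 21.7875 = 94.9390.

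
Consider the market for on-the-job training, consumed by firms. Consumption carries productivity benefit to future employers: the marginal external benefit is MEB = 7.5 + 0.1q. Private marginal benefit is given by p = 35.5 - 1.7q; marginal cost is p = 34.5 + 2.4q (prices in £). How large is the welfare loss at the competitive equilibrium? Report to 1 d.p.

Market equilibrium (private): 34.5 + 2.4q = 35.5 - 1.7q → q_m = 0.2439.
Social marginal benefit = demand + MEB = 43.0 - 1.6q.
Set SMB = MC: 43.0 - 1.6q = 34.5 + 2.4q → q* = 2.1250.
Height of the DWL triangle at q_m is SMB(q_m) − MC(q_m) = MEB(q_m) = 7.5244.
DWL = ½ × 1.8811 × 7.5244 = 7.0771.

DWL = £7.1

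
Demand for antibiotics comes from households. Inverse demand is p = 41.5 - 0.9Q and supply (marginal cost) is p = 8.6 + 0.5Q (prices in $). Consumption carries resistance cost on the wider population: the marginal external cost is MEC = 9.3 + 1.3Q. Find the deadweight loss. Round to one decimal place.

Market equilibrium (private): 8.6 + 0.5Q = 41.5 - 0.9Q → Q_m = 23.5000.
Social marginal benefit = demand − MEC = 32.2 - 2.2Q.
Set SMB = MC: 32.2 - 2.2Q = 8.6 + 0.5Q → Q* = 8.7407.
The loss is the area between SMB and MC from Q* to Q_m; with linear curves that's a triangle of height MEC(Q_m).
DWL = ½ × 14.7593 × 39.8500 = 294.0791.

DWL = $294.1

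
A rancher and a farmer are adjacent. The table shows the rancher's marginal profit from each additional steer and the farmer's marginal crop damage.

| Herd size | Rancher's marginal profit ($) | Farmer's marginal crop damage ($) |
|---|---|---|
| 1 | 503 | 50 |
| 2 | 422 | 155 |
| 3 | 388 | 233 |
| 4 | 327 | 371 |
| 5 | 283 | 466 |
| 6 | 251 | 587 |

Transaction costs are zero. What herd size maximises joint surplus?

Bargaining reaches the level where marginal profit last exceeds marginal crop damage.
That holds through level 3 (388 ≥ 233) but not at 4 (327 < 371).

3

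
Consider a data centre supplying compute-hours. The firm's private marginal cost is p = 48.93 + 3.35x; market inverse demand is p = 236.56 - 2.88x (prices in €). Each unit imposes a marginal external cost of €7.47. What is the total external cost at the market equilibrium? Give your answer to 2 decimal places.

€224.98

Market equilibrium (private): 48.93 + 3.35x = 236.56 - 2.88x → x_m = 30.1172.
Total external cost = MEC × x_m = 7.47 × 30.1172 = 224.9755.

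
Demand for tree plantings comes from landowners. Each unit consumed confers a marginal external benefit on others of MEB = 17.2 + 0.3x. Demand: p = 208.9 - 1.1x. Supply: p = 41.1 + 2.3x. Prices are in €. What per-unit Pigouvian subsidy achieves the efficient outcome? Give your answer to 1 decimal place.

subsidy = €35.1 per unit

Social marginal benefit = demand + MEB = 226.1 - 0.8x.
Set SMB = MC: 226.1 - 0.8x = 41.1 + 2.3x → x* = 59.6774.
The Pigouvian subsidy equals MEB at x*: 17.2 + 0.3×59.6774 = 35.1032.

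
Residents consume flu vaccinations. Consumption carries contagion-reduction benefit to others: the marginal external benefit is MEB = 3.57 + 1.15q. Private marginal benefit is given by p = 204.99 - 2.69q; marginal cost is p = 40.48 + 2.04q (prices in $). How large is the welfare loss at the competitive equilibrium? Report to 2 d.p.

DWL = $265.10

Market equilibrium (private): 40.48 + 2.04q = 204.99 - 2.69q → q_m = 34.7801.
Social marginal benefit = demand + MEB = 208.56 - 1.54q.
Set SMB = MC: 208.56 - 1.54q = 40.48 + 2.04q → q* = 46.9497.
Height of the DWL triangle at q_m is SMB(q_m) − MC(q_m) = MEB(q_m) = 43.5671.
DWL = ½ × 12.1696 × 43.5671 = 265.0971.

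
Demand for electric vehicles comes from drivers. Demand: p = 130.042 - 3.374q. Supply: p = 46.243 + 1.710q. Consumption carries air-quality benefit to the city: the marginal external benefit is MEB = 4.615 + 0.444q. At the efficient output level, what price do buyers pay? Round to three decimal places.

Social marginal benefit = demand + MEB = 134.657 - 2.930q.
Set SMB = MC: 134.657 - 2.930q = 46.243 + 1.710q → q* = 19.0547.
Consumer price on the demand curve at q*: 130.042 − 3.374×19.0547 = 65.7514.

P = 65.751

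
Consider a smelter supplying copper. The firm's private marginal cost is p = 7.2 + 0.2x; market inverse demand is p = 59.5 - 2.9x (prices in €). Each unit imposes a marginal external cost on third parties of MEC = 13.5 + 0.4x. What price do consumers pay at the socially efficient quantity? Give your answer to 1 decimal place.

Social marginal cost = private MC + MEC = 20.7 + 0.6x.
Set SMC = demand: 20.7 + 0.6x = 59.5 - 2.9x → x* = 11.0857.
Consumer price on the demand curve at x*: 59.5 − 2.9×11.0857 = 27.3515.

P = €27.4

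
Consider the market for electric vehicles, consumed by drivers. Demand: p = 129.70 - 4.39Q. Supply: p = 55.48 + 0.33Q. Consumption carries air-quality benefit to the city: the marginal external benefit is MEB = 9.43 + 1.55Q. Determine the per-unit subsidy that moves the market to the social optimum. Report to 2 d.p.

Social marginal benefit = demand + MEB = 139.13 - 2.84Q.
Set SMB = MC: 139.13 - 2.84Q = 55.48 + 0.33Q → Q* = 26.3880.
The Pigouvian subsidy equals MEB at Q*: 9.43 + 1.55×26.3880 = 50.3314.

subsidy = 50.33 per unit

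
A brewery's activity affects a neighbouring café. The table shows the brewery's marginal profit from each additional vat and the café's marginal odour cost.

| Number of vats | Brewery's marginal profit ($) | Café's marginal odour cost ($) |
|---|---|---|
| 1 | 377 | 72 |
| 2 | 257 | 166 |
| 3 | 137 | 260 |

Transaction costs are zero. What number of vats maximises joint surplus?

Bargaining reaches the level where marginal profit last exceeds marginal odour cost.
That holds through level 2 (257 ≥ 166) but not at 3 (137 < 260).

2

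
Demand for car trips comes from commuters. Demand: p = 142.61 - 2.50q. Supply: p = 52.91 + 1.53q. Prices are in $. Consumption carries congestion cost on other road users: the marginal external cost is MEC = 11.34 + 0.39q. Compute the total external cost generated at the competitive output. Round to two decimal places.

$349.01

Market equilibrium (private): 52.91 + 1.53q = 142.61 - 2.50q → q_m = 22.2581.
Total external cost = ∫₀^{q_m} (11.34 + 0.39q) dq = 11.34×22.2581 + ½×0.39×22.2581² = 349.0143.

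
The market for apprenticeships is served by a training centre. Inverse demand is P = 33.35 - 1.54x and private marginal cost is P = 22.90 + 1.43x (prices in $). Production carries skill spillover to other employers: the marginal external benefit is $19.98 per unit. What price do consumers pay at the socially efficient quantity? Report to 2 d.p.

P = $17.57

Social marginal cost = private MC − MEB = 2.92 + 1.43x.
Set SMC = demand: 2.92 + 1.43x = 33.35 - 1.54x → x* = 10.2458.
Consumer price on the demand curve at x*: 33.35 − 1.54×10.2458 = 17.5715.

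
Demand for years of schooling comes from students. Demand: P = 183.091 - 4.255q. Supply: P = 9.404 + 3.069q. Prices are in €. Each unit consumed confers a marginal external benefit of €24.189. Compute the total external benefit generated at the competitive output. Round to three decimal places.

€573.637

Market equilibrium (private): 9.404 + 3.069q = 183.091 - 4.255q → q_m = 23.7148.
Total external benefit = MEB × q_m = 24.189 × 23.7148 = 573.6373.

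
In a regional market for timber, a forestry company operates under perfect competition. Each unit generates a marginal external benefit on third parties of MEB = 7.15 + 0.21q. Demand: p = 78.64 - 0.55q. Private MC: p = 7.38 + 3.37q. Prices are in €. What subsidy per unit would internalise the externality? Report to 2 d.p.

Social marginal cost = private MC − MEB = 0.23 + 3.16q.
Set SMC = demand: 0.23 + 3.16q = 78.64 - 0.55q → q* = 21.1348.
The Pigouvian subsidy equals MEB at q*: 7.15 + 0.21×21.1348 = 11.5883.

subsidy = €11.59 per unit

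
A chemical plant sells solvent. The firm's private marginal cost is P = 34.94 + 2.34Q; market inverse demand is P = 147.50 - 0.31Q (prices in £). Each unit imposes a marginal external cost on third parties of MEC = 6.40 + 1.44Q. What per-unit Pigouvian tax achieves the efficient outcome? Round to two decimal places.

tax = £43.78 per unit

Social marginal cost = private MC + MEC = 41.34 + 3.78Q.
Set SMC = demand: 41.34 + 3.78Q = 147.50 - 0.31Q → Q* = 25.9560.
The Pigouvian tax equals MEC at Q*: 6.40 + 1.44×25.9560 = 43.7766.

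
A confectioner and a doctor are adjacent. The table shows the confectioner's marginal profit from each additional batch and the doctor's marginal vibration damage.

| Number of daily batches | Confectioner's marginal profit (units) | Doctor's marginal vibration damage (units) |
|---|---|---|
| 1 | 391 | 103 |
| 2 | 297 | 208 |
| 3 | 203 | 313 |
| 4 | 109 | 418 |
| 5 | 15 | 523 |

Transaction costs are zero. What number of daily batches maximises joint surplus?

2

Bargaining reaches the level where marginal profit last exceeds marginal vibration damage.
That holds through level 2 (297 ≥ 208) but not at 3 (203 < 313).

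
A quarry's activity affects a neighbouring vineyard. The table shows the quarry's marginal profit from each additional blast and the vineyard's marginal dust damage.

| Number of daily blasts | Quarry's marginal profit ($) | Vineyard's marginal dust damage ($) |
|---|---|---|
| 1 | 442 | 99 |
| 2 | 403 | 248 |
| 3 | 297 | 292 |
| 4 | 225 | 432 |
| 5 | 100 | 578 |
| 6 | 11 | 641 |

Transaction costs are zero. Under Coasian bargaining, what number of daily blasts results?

3

Bargaining reaches the level where marginal profit last exceeds marginal dust damage.
That holds through level 3 (297 ≥ 292) but not at 4 (225 < 432).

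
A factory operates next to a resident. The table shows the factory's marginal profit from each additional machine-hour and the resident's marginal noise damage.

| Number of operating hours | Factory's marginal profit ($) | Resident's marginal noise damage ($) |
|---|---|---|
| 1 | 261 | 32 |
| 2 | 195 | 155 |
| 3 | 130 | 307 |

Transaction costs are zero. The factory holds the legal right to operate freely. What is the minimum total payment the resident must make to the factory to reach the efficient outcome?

$130

Left alone the factory would choose level 3 (marginal profit stays positive).
Efficient level: k* = 2 (marginal profit ≥ marginal noise damage through 2).
The resident must at least cover the factory's forgone profit from cutting 3→2: 130 = 130.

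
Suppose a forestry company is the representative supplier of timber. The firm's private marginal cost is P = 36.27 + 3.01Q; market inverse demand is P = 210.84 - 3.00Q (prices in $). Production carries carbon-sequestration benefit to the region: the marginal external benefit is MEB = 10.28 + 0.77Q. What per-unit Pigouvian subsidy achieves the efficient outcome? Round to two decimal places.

Social marginal cost = private MC − MEB = 25.99 + 2.24Q.
Set SMC = demand: 25.99 + 2.24Q = 210.84 - 3.00Q → Q* = 35.2767.
The Pigouvian subsidy equals MEB at Q*: 10.28 + 0.77×35.2767 = 37.4431.

subsidy = $37.44 per unit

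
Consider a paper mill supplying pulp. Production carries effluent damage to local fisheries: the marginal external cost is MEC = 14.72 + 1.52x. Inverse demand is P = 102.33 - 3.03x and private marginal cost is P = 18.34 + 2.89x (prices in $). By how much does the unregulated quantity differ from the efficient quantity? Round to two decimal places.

Market equilibrium (private): 18.34 + 2.89x = 102.33 - 3.03x → x_m = 14.1875.
Social marginal cost = private MC + MEC = 33.06 + 4.41x.
Set SMC = demand: 33.06 + 4.41x = 102.33 - 3.03x → x* = 9.3105.
Gap = |14.1875 − 9.3105| = 4.8770.

4.88 units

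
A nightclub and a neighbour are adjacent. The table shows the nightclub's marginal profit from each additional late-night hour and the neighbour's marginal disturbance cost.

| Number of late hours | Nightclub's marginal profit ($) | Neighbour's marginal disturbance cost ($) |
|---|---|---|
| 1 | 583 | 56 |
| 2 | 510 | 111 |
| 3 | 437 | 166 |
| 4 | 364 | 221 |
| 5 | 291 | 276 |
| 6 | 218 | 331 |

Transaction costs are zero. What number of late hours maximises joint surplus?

Bargaining reaches the level where marginal profit last exceeds marginal disturbance cost.
That holds through level 5 (291 ≥ 276) but not at 6 (218 < 331).

5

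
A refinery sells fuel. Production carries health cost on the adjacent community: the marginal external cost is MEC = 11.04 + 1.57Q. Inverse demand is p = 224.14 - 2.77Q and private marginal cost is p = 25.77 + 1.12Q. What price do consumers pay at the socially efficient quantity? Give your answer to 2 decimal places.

P = 129.10

Social marginal cost = private MC + MEC = 36.81 + 2.69Q.
Set SMC = demand: 36.81 + 2.69Q = 224.14 - 2.77Q → Q* = 34.3095.
Consumer price on the demand curve at Q*: 224.14 − 2.77×34.3095 = 129.1027.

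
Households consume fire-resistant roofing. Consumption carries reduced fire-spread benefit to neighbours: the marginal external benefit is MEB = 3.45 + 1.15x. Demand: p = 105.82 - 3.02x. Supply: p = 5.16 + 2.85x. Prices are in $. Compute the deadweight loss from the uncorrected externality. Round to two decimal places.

Market equilibrium (private): 5.16 + 2.85x = 105.82 - 3.02x → x_m = 17.1482.
Social marginal benefit = demand + MEB = 109.27 - 1.87x.
Set SMB = MC: 109.27 - 1.87x = 5.16 + 2.85x → x* = 22.0572.
The welfare-loss triangle has base |x_m − x*| and height MEB(x_m) (the vertical gap between SMB and MC is zero at x* and MEB at x_m).
DWL = ½ × 4.9090 × 23.1704 = 56.8717.

DWL = $56.87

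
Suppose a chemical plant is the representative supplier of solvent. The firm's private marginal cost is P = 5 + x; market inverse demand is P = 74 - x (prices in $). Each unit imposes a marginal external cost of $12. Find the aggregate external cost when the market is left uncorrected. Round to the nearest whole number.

$414

Market equilibrium (private): 5 + x = 74 - x → x_m = 34.5000.
Total external cost = MEC × x_m = 12 × 34.5000 = 414.0000.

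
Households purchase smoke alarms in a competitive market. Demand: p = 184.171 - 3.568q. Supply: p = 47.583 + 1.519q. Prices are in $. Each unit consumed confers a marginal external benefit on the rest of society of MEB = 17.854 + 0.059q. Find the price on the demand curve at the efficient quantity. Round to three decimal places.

P = $74.575

Social marginal benefit = demand + MEB = 202.025 - 3.509q.
Set SMB = MC: 202.025 - 3.509q = 47.583 + 1.519q → q* = 30.7164.
Consumer price on the demand curve at q*: 184.171 − 3.568×30.7164 = 74.5749.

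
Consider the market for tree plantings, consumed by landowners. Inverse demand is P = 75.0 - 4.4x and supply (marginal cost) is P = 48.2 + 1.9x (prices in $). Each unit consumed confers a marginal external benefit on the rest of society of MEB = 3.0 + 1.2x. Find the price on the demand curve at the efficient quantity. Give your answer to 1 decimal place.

Social marginal benefit = demand + MEB = 78.0 - 3.2x.
Set SMB = MC: 78.0 - 3.2x = 48.2 + 1.9x → x* = 5.8431.
Consumer price on the demand curve at x*: 75.0 − 4.4×5.8431 = 49.2904.

P = $49.3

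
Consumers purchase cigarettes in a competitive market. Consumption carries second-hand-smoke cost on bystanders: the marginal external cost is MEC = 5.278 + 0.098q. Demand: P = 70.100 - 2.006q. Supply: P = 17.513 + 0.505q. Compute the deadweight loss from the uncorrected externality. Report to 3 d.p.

Market equilibrium (private): 17.513 + 0.505q = 70.100 - 2.006q → q_m = 20.9427.
Social marginal benefit = demand − MEC = 64.822 - 2.104q.
Set SMB = MC: 64.822 - 2.104q = 17.513 + 0.505q → q* = 18.1330.
The welfare-loss triangle has base |q_m − q*| and height MEC(q_m) (the vertical gap between SMB and MC is zero at q* and MEC at q_m).
DWL = ½ × 2.8097 × 7.3304 = 10.2981.

DWL = 10.298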